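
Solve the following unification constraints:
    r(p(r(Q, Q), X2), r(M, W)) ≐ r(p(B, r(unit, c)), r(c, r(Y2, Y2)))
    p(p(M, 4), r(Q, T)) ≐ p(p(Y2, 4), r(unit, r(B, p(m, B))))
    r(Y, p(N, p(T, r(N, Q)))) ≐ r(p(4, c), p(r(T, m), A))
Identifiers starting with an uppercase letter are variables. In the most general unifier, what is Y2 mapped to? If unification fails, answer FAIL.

Decompose r/2: p(r(Q, Q), X2) ≐ p(B, r(unit, c)),  r(M, W) ≐ r(c, r(Y2, Y2)).
Decompose p/2: r(Q, Q) ≐ B,  X2 ≐ r(unit, c).
Bind B := r(Q, Q); substituting into the one remaining equation that mentions B gives: p(p(M, 4), r(Q, T)) ≐ p(p(Y2, 4), r(unit, r(r(Q, Q), p(m, r(Q, Q))))).
Bind X2 := r(unit, c); no other remaining equation mentions X2.
Decompose r/2: M ≐ c,  W ≐ r(Y2, Y2).
Bind M := c; substituting into the one remaining equation that mentions M gives: p(p(c, 4), r(Q, T)) ≐ p(p(Y2, 4), r(unit, r(r(Q, Q), p(m, r(Q, Q))))).
Bind W := r(Y2, Y2); no other remaining equation mentions W.
Decompose p/2: p(c, 4) ≐ p(Y2, 4),  r(Q, T) ≐ r(unit, r(r(Q, Q), p(m, r(Q, Q)))).
Decompose p/2: c ≐ Y2,  4 ≐ 4.
Bind Y2 := c; no other remaining equation mentions Y2. Substituting into the earlier binding gives W := r(c, c).
Delete trivial equation 4 ≐ 4.
Decompose r/2: Q ≐ unit,  T ≐ r(r(Q, Q), p(m, r(Q, Q))).
Bind Q := unit; substituting into the remaining equations gives: T ≐ r(r(unit, unit), p(m, r(unit, unit))),  r(Y, p(N, p(T, r(N, unit)))) ≐ r(p(4, c), p(r(T, m), A)). Substituting into the earlier binding gives B := r(unit, unit).
Bind T := r(r(unit, unit), p(m, r(unit, unit))); substituting into the remaining equation gives: r(Y, p(N, p(r(r(unit, unit), p(m, r(unit, unit))), r(N, unit)))) ≐ r(p(4, c), p(r(r(r(unit, unit), p(m, r(unit, unit))), m), A)).
Decompose r/2: Y ≐ p(4, c),  p(N, p(r(r(unit, unit), p(m, r(unit, unit))), r(N, unit))) ≐ p(r(r(r(unit, unit), p(m, r(unit, unit))), m), A).
Bind Y := p(4, c); no other remaining equation mentions Y.
Decompose p/2: N ≐ r(r(r(unit, unit), p(m, r(unit, unit))), m),  p(r(r(unit, unit), p(m, r(unit, unit))), r(N, unit)) ≐ A.
Bind N := r(r(r(unit, unit), p(m, r(unit, unit))), m); substituting into the remaining equation gives: p(r(r(unit, unit), p(m, r(unit, unit))), r(r(r(r(unit, unit), p(m, r(unit, unit))), m), unit)) ≐ A.
Bind A := p(r(r(unit, unit), p(m, r(unit, unit))), r(r(r(r(unit, unit), p(m, r(unit, unit))), m), unit)).
MGU = { B := r(unit, unit), X2 := r(unit, c), M := c, W := r(c, c), Y2 := c, Q := unit, T := r(r(unit, unit), p(m, r(unit, unit))), Y := p(4, c), N := r(r(r(unit, unit), p(m, r(unit, unit))), m), A := p(r(r(unit, unit), p(m, r(unit, unit))), r(r(r(r(unit, unit), p(m, r(unit, unit))), m), unit)) }, so Y2 := c.

c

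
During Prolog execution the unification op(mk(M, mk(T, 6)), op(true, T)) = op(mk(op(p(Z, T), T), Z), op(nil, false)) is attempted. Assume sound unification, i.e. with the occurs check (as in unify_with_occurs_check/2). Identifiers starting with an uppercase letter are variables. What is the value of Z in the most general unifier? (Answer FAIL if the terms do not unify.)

FAIL

Decompose op/2: mk(M, mk(T, 6)) = mk(op(p(Z, T), T), Z),  op(true, T) = op(nil, false).
Decompose mk/2: M = op(p(Z, T), T),  mk(T, 6) = Z.
Bind M := op(p(Z, T), T); no other remaining equation mentions M.
Bind Z := mk(T, 6); no other remaining equation mentions Z. Substituting into the earlier binding gives M := op(p(mk(T, 6), T), T).
Decompose op/2: true = nil,  T = false.
Clash: constants true and nil differ; no unifier exists.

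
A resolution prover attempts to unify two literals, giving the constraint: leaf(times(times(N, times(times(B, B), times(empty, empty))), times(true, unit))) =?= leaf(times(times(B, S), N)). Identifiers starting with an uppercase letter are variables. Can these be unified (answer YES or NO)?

Decompose leaf/1: times(times(N, times(times(B, B), times(empty, empty))), times(true, unit)) =?= times(times(B, S), N).
Decompose times/2: times(N, times(times(B, B), times(empty, empty))) =?= times(B, S),  times(true, unit) =?= N.
Decompose times/2: N =?= B,  times(times(B, B), times(empty, empty)) =?= S.
Bind N := B; substituting into the one remaining equation that mentions N gives: times(true, unit) =?= B.
Bind S := times(times(B, B), times(empty, empty)); no other remaining equation mentions S.
Bind B := times(true, unit). Substituting into the earlier bindings gives N := times(true, unit), S := times(times(times(true, unit), times(true, unit)), times(empty, empty)).
No equations remain and no clash or occurs-check failure arose, so a unifier exists.

YES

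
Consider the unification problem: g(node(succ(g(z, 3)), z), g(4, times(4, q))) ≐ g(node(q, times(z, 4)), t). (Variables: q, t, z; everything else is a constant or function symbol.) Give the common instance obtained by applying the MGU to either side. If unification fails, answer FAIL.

Decompose g/2: node(succ(g(z, 3)), z) ≐ node(q, times(z, 4)),  g(4, times(4, q)) ≐ t.
Decompose node/2: succ(g(z, 3)) ≐ q,  z ≐ times(z, 4).
Bind q := succ(g(z, 3)); substituting into the one remaining equation that mentions q gives: g(4, times(4, succ(g(z, 3)))) ≐ t.
Occurs check fails: z occurs in times(z, 4); the equation z ≐ times(z, 4) has no finite solution.

FAIL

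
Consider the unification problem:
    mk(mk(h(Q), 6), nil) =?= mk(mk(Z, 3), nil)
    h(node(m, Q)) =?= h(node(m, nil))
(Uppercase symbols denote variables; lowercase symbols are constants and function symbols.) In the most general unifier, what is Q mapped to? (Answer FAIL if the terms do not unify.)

FAIL

Decompose mk/2: mk(h(Q), 6) =?= mk(Z, 3),  nil =?= nil.
Decompose mk/2: h(Q) =?= Z,  6 =?= 3.
Bind Z := h(Q); no other remaining equation mentions Z.
Clash: constants 6 and 3 differ; no unifier exists.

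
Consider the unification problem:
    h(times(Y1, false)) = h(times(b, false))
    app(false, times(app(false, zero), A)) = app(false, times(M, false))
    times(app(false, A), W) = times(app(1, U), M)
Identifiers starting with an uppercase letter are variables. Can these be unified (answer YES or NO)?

NO

Decompose h/1: times(Y1, false) = times(b, false).
Decompose times/2: Y1 = b,  false = false.
Bind Y1 := b; no other remaining equation mentions Y1.
Delete trivial equation false = false.
Decompose app/2: false = false,  times(app(false, zero), A) = times(M, false).
Delete trivial equation false = false.
Decompose times/2: app(false, zero) = M,  A = false.
Bind M := app(false, zero); substituting into the one remaining equation that mentions M gives: times(app(false, A), W) = times(app(1, U), app(false, zero)).
Bind A := false; substituting into the remaining equation gives: times(app(false, false), W) = times(app(1, U), app(false, zero)).
Decompose times/2: app(false, false) = app(1, U),  W = app(false, zero).
Decompose app/2: false = 1,  false = U.
Clash: constants false and 1 differ; no unifier exists.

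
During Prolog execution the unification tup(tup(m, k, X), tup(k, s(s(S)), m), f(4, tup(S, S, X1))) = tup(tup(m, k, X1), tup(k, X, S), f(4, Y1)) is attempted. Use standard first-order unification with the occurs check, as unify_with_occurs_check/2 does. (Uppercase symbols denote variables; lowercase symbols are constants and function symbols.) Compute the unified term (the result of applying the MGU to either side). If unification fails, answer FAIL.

tup(tup(m, k, s(s(m))), tup(k, s(s(m)), m), f(4, tup(m, m, s(s(m)))))

Decompose tup/3: tup(m, k, X) = tup(m, k, X1),  tup(k, s(s(S)), m) = tup(k, X, S),  f(4, tup(S, S, X1)) = f(4, Y1).
Decompose tup/3: m = m,  k = k,  X = X1.
Delete trivial equation m = m.
Delete trivial equation k = k.
Bind X := X1; substituting into the one remaining equation that mentions X gives: tup(k, s(s(S)), m) = tup(k, X1, S).
Decompose tup/3: k = k,  s(s(S)) = X1,  m = S.
Delete trivial equation k = k.
Bind X1 := s(s(S)); substituting into the one remaining equation that mentions X1 gives: f(4, tup(S, S, s(s(S)))) = f(4, Y1). Substituting into the earlier binding gives X := s(s(S)).
Bind S := m; substituting into the remaining equation gives: f(4, tup(m, m, s(s(m)))) = f(4, Y1). Substituting into the earlier bindings gives X := s(s(m)), X1 := s(s(m)).
Decompose f/2: 4 = 4,  tup(m, m, s(s(m))) = Y1.
Delete trivial equation 4 = 4.
Bind Y1 := tup(m, m, s(s(m))).
Applying the MGU to either side gives tup(tup(m, k, s(s(m))), tup(k, s(s(m)), m), f(4, tup(m, m, s(s(m))))).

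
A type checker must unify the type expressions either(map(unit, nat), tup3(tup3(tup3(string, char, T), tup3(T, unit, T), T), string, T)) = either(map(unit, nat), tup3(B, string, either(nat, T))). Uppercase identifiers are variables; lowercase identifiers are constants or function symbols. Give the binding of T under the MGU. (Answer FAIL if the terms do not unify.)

Decompose either/2: map(unit, nat) = map(unit, nat),  tup3(tup3(tup3(string, char, T), tup3(T, unit, T), T), string, T) = tup3(B, string, either(nat, T)).
Delete trivial equation map(unit, nat) = map(unit, nat).
Decompose tup3/3: tup3(tup3(string, char, T), tup3(T, unit, T), T) = B,  string = string,  T = either(nat, T).
Bind B := tup3(tup3(string, char, T), tup3(T, unit, T), T); no other remaining equation mentions B.
Delete trivial equation string = string.
Occurs check fails: T occurs in either(nat, T); the equation T = either(nat, T) has no finite solution.

FAIL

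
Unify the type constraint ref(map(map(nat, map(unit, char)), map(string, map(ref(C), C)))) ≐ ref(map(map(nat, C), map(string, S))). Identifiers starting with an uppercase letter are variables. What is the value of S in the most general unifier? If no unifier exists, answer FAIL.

Decompose ref/1: map(map(nat, map(unit, char)), map(string, map(ref(C), C))) ≐ map(map(nat, C), map(string, S)).
Decompose map/2: map(nat, map(unit, char)) ≐ map(nat, C),  map(string, map(ref(C), C)) ≐ map(string, S).
Decompose map/2: nat ≐ nat,  map(unit, char) ≐ C.
Delete trivial equation nat ≐ nat.
Bind C := map(unit, char); substituting into the remaining equation gives: map(string, map(ref(map(unit, char)), map(unit, char))) ≐ map(string, S).
Decompose map/2: string ≐ string,  map(ref(map(unit, char)), map(unit, char)) ≐ S.
Delete trivial equation string ≐ string.
Bind S := map(ref(map(unit, char)), map(unit, char)).
MGU = { C := map(unit, char), S := map(ref(map(unit, char)), map(unit, char)) }, so S := map(ref(map(unit, char)), map(unit, char)).

map(ref(map(unit, char)), map(unit, char))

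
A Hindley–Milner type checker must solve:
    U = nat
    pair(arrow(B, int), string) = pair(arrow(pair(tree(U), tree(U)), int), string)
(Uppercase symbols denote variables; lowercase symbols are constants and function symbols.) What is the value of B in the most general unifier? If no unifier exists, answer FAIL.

Bind U := nat; substituting into the remaining equation gives: pair(arrow(B, int), string) = pair(arrow(pair(tree(nat), tree(nat)), int), string).
Decompose pair/2: arrow(B, int) = arrow(pair(tree(nat), tree(nat)), int),  string = string.
Decompose arrow/2: B = pair(tree(nat), tree(nat)),  int = int.
Bind B := pair(tree(nat), tree(nat)); no other remaining equation mentions B.
Delete trivial equation int = int.
Delete trivial equation string = string.
MGU = { U ↦ nat, B ↦ pair(tree(nat), tree(nat)) }, so B ↦ pair(tree(nat), tree(nat)).

pair(tree(nat), tree(nat))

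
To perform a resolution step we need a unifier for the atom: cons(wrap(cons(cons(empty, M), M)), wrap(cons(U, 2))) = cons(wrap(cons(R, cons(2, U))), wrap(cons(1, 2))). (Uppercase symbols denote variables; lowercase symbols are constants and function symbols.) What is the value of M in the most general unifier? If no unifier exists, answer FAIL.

cons(2, 1)

Decompose cons/2: wrap(cons(cons(empty, M), M)) = wrap(cons(R, cons(2, U))),  wrap(cons(U, 2)) = wrap(cons(1, 2)).
Decompose wrap/1: cons(cons(empty, M), M) = cons(R, cons(2, U)).
Decompose cons/2: cons(empty, M) = R,  M = cons(2, U).
Bind R := cons(empty, M); no other remaining equation mentions R.
Bind M := cons(2, U); no other remaining equation mentions M. Substituting into the earlier binding gives R := cons(empty, cons(2, U)).
Decompose wrap/1: cons(U, 2) = cons(1, 2).
Decompose cons/2: U = 1,  2 = 2.
Bind U := 1; no other remaining equation mentions U. Substituting into the earlier bindings gives R := cons(empty, cons(2, 1)), M := cons(2, 1).
Delete trivial equation 2 = 2.
MGU = { R -> cons(empty, cons(2, 1)), M -> cons(2, 1), U -> 1 }, so M -> cons(2, 1).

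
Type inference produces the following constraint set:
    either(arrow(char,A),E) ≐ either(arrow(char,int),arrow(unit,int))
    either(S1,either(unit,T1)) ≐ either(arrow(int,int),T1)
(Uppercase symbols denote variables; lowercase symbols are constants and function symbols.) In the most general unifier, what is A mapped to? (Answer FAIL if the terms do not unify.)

Decompose either/2: arrow(char,A) ≐ arrow(char,int),  E ≐ arrow(unit,int).
Decompose arrow/2: char ≐ char,  A ≐ int.
Delete trivial equation char ≐ char.
Bind A := int; no other remaining equation mentions A.
Bind E := arrow(unit,int); no other remaining equation mentions E.
Decompose either/2: S1 ≐ arrow(int,int),  either(unit,T1) ≐ T1.
Bind S1 := arrow(int,int); no other remaining equation mentions S1.
Occurs check fails: T1 occurs in either(unit,T1); the equation T1 ≐ either(unit,T1) has no finite solution.

FAIL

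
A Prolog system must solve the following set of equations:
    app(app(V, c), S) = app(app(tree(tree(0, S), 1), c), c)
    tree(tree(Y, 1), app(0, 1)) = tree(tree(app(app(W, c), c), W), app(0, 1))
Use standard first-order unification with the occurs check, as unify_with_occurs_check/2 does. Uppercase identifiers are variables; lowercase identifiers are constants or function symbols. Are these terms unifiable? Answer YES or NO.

Decompose app/2: app(V, c) = app(tree(tree(0, S), 1), c),  S = c.
Decompose app/2: V = tree(tree(0, S), 1),  c = c.
Bind V := tree(tree(0, S), 1); no other remaining equation mentions V.
Delete trivial equation c = c.
Bind S := c; no other remaining equation mentions S. Substituting into the earlier binding gives V := tree(tree(0, c), 1).
Decompose tree/2: tree(Y, 1) = tree(app(app(W, c), c), W),  app(0, 1) = app(0, 1).
Decompose tree/2: Y = app(app(W, c), c),  1 = W.
Bind Y := app(app(W, c), c); no other remaining equation mentions Y.
Bind W := 1; no other remaining equation mentions W. Substituting into the earlier binding gives Y := app(app(1, c), c).
Delete trivial equation app(0, 1) = app(0, 1).
No equations remain and no clash or occurs-check failure arose, so a unifier exists.

YES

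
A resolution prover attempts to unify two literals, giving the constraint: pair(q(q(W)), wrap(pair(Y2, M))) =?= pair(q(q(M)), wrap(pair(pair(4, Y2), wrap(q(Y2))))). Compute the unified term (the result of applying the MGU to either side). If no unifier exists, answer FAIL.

FAIL

Decompose pair/2: q(q(W)) =?= q(q(M)),  wrap(pair(Y2, M)) =?= wrap(pair(pair(4, Y2), wrap(q(Y2)))).
Decompose q/1: q(W) =?= q(M).
Decompose q/1: W =?= M.
Bind W := M; no other remaining equation mentions W.
Decompose wrap/1: pair(Y2, M) =?= pair(pair(4, Y2), wrap(q(Y2))).
Decompose pair/2: Y2 =?= pair(4, Y2),  M =?= wrap(q(Y2)).
Occurs check fails: Y2 occurs in pair(4, Y2); the equation Y2 =?= pair(4, Y2) has no finite solution.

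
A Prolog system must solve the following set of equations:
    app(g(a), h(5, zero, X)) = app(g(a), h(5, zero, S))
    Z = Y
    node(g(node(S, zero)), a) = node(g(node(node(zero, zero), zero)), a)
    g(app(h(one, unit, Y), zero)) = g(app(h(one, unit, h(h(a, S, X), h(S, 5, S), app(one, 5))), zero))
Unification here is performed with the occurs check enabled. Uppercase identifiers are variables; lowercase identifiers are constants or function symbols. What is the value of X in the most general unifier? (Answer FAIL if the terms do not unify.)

Decompose app/2: g(a) = g(a),  h(5, zero, X) = h(5, zero, S).
Delete trivial equation g(a) = g(a).
Decompose h/3: 5 = 5,  zero = zero,  X = S.
Delete trivial equation 5 = 5.
Delete trivial equation zero = zero.
Bind X := S; substituting into the one remaining equation that mentions X gives: g(app(h(one, unit, Y), zero)) = g(app(h(one, unit, h(h(a, S, S), h(S, 5, S), app(one, 5))), zero)).
Bind Z := Y; no other remaining equation mentions Z.
Decompose node/2: g(node(S, zero)) = g(node(node(zero, zero), zero)),  a = a.
Decompose g/1: node(S, zero) = node(node(zero, zero), zero).
Decompose node/2: S = node(zero, zero),  zero = zero.
Bind S := node(zero, zero); substituting into the one remaining equation that mentions S gives: g(app(h(one, unit, Y), zero)) = g(app(h(one, unit, h(h(a, node(zero, zero), node(zero, zero)), h(node(zero, zero), 5, node(zero, zero)), app(one, 5))), zero)). Substituting into the earlier binding gives X := node(zero, zero).
Delete trivial equation zero = zero.
Delete trivial equation a = a.
Decompose g/1: app(h(one, unit, Y), zero) = app(h(one, unit, h(h(a, node(zero, zero), node(zero, zero)), h(node(zero, zero), 5, node(zero, zero)), app(one, 5))), zero).
Decompose app/2: h(one, unit, Y) = h(one, unit, h(h(a, node(zero, zero), node(zero, zero)), h(node(zero, zero), 5, node(zero, zero)), app(one, 5))),  zero = zero.
Decompose h/3: one = one,  unit = unit,  Y = h(h(a, node(zero, zero), node(zero, zero)), h(node(zero, zero), 5, node(zero, zero)), app(one, 5)).
Delete trivial equation one = one.
Delete trivial equation unit = unit.
Bind Y := h(h(a, node(zero, zero), node(zero, zero)), h(node(zero, zero), 5, node(zero, zero)), app(one, 5)); no other remaining equation mentions Y. Substituting into the earlier binding gives Z := h(h(a, node(zero, zero), node(zero, zero)), h(node(zero, zero), 5, node(zero, zero)), app(one, 5)).
Delete trivial equation zero = zero.
MGU = { X -> node(zero, zero), Z -> h(h(a, node(zero, zero), node(zero, zero)), h(node(zero, zero), 5, node(zero, zero)), app(one, 5)), S -> node(zero, zero), Y -> h(h(a, node(zero, zero), node(zero, zero)), h(node(zero, zero), 5, node(zero, zero)), app(one, 5)) }, so X -> node(zero, zero).

node(zero, zero)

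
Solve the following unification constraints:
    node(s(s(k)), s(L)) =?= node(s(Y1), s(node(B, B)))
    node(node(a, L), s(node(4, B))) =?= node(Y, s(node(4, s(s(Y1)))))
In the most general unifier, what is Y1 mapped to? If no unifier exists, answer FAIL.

s(k)

Decompose node/2: s(s(k)) =?= s(Y1),  s(L) =?= s(node(B, B)).
Decompose s/1: s(k) =?= Y1.
Bind Y1 := s(k); substituting into the one remaining equation that mentions Y1 gives: node(node(a, L), s(node(4, B))) =?= node(Y, s(node(4, s(s(s(k)))))).
Decompose s/1: L =?= node(B, B).
Bind L := node(B, B); substituting into the remaining equation gives: node(node(a, node(B, B)), s(node(4, B))) =?= node(Y, s(node(4, s(s(s(k)))))).
Decompose node/2: node(a, node(B, B)) =?= Y,  s(node(4, B)) =?= s(node(4, s(s(s(k))))).
Bind Y := node(a, node(B, B)); no other remaining equation mentions Y.
Decompose s/1: node(4, B) =?= node(4, s(s(s(k)))).
Decompose node/2: 4 =?= 4,  B =?= s(s(s(k))).
Delete trivial equation 4 =?= 4.
Bind B := s(s(s(k))). Substituting into the earlier bindings gives L := node(s(s(s(k))), s(s(s(k)))), Y := node(a, node(s(s(s(k))), s(s(s(k))))).
MGU = { Y1 ↦ s(k), L ↦ node(s(s(s(k))), s(s(s(k)))), Y ↦ node(a, node(s(s(s(k))), s(s(s(k))))), B ↦ s(s(s(k))) }, so Y1 ↦ s(k).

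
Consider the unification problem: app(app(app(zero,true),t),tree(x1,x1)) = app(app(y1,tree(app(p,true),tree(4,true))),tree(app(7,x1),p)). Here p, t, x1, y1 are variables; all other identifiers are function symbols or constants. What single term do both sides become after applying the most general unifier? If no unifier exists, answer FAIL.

FAIL

Decompose app/2: app(app(zero,true),t) = app(y1,tree(app(p,true),tree(4,true))),  tree(x1,x1) = tree(app(7,x1),p).
Decompose app/2: app(zero,true) = y1,  t = tree(app(p,true),tree(4,true)).
Bind y1 := app(zero,true); no other remaining equation mentions y1.
Bind t := tree(app(p,true),tree(4,true)); no other remaining equation mentions t.
Decompose tree/2: x1 = app(7,x1),  x1 = p.
Occurs check fails: x1 occurs in app(7,x1); the equation x1 = app(7,x1) has no finite solution.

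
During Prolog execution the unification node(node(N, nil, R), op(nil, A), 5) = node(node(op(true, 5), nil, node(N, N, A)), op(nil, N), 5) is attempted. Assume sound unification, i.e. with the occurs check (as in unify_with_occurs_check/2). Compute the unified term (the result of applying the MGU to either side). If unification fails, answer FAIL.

Decompose node/3: node(N, nil, R) = node(op(true, 5), nil, node(N, N, A)),  op(nil, A) = op(nil, N),  5 = 5.
Decompose node/3: N = op(true, 5),  nil = nil,  R = node(N, N, A).
Bind N := op(true, 5); substituting into the 2 remaining equations that mention N gives: R = node(op(true, 5), op(true, 5), A),  op(nil, A) = op(nil, op(true, 5)).
Delete trivial equation nil = nil.
Bind R := node(op(true, 5), op(true, 5), A); no other remaining equation mentions R.
Decompose op/2: nil = nil,  A = op(true, 5).
Delete trivial equation nil = nil.
Bind A := op(true, 5); no other remaining equation mentions A. Substituting into the earlier binding gives R := node(op(true, 5), op(true, 5), op(true, 5)).
Delete trivial equation 5 = 5.
Applying the MGU to either side gives node(node(op(true, 5), nil, node(op(true, 5), op(true, 5), op(true, 5))), op(nil, op(true, 5)), 5).

node(node(op(true, 5), nil, node(op(true, 5), op(true, 5), op(true, 5))), op(nil, op(true, 5)), 5)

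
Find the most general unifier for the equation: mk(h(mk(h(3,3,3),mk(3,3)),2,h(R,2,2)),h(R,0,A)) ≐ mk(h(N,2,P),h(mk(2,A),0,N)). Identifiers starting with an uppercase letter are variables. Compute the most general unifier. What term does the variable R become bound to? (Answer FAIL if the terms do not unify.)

mk(2,mk(h(3,3,3),mk(3,3)))

Decompose mk/2: h(mk(h(3,3,3),mk(3,3)),2,h(R,2,2)) ≐ h(N,2,P),  h(R,0,A) ≐ h(mk(2,A),0,N).
Decompose h/3: mk(h(3,3,3),mk(3,3)) ≐ N,  2 ≐ 2,  h(R,2,2) ≐ P.
Bind N := mk(h(3,3,3),mk(3,3)); substituting into the one remaining equation that mentions N gives: h(R,0,A) ≐ h(mk(2,A),0,mk(h(3,3,3),mk(3,3))).
Delete trivial equation 2 ≐ 2.
Bind P := h(R,2,2); no other remaining equation mentions P.
Decompose h/3: R ≐ mk(2,A),  0 ≐ 0,  A ≐ mk(h(3,3,3),mk(3,3)).
Bind R := mk(2,A); no other remaining equation mentions R. Substituting into the earlier binding gives P := h(mk(2,A),2,2).
Delete trivial equation 0 ≐ 0.
Bind A := mk(h(3,3,3),mk(3,3)). Substituting into the earlier bindings gives P := h(mk(2,mk(h(3,3,3),mk(3,3))),2,2), R := mk(2,mk(h(3,3,3),mk(3,3))).
MGU = { N -> mk(h(3,3,3),mk(3,3)), P -> h(mk(2,mk(h(3,3,3),mk(3,3))),2,2), R -> mk(2,mk(h(3,3,3),mk(3,3))), A -> mk(h(3,3,3),mk(3,3)) }, so R -> mk(2,mk(h(3,3,3),mk(3,3))).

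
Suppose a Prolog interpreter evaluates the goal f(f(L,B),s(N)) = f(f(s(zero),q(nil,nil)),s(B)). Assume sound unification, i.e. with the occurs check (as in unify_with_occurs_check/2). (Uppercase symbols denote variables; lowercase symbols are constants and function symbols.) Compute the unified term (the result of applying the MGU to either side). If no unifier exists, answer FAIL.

f(f(s(zero),q(nil,nil)),s(q(nil,nil)))

Decompose f/2: f(L,B) = f(s(zero),q(nil,nil)),  s(N) = s(B).
Decompose f/2: L = s(zero),  B = q(nil,nil).
Bind L := s(zero); no other remaining equation mentions L.
Bind B := q(nil,nil); substituting into the remaining equation gives: s(N) = s(q(nil,nil)).
Decompose s/1: N = q(nil,nil).
Bind N := q(nil,nil).
Applying the MGU to either side gives f(f(s(zero),q(nil,nil)),s(q(nil,nil))).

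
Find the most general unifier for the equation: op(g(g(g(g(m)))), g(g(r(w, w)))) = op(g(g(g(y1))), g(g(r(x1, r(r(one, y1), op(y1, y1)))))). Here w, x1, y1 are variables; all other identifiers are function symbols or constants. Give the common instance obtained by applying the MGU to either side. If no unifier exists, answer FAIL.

op(g(g(g(g(m)))), g(g(r(r(r(one, g(m)), op(g(m), g(m))), r(r(one, g(m)), op(g(m), g(m)))))))

Decompose op/2: g(g(g(g(m)))) = g(g(g(y1))),  g(g(r(w, w))) = g(g(r(x1, r(r(one, y1), op(y1, y1))))).
Decompose g/1: g(g(g(m))) = g(g(y1)).
Decompose g/1: g(g(m)) = g(y1).
Decompose g/1: g(m) = y1.
Bind y1 := g(m); substituting into the remaining equation gives: g(g(r(w, w))) = g(g(r(x1, r(r(one, g(m)), op(g(m), g(m)))))).
Decompose g/1: g(r(w, w)) = g(r(x1, r(r(one, g(m)), op(g(m), g(m))))).
Decompose g/1: r(w, w) = r(x1, r(r(one, g(m)), op(g(m), g(m)))).
Decompose r/2: w = x1,  w = r(r(one, g(m)), op(g(m), g(m))).
Bind w := x1; substituting into the remaining equation gives: x1 = r(r(one, g(m)), op(g(m), g(m))).
Bind x1 := r(r(one, g(m)), op(g(m), g(m))). Substituting into the earlier binding gives w := r(r(one, g(m)), op(g(m), g(m))).
Applying the MGU to either side gives op(g(g(g(g(m)))), g(g(r(r(r(one, g(m)), op(g(m), g(m))), r(r(one, g(m)), op(g(m), g(m))))))).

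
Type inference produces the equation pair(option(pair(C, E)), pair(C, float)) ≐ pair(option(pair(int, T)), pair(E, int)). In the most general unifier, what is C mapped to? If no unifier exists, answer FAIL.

Decompose pair/2: option(pair(C, E)) ≐ option(pair(int, T)),  pair(C, float) ≐ pair(E, int).
Decompose option/1: pair(C, E) ≐ pair(int, T).
Decompose pair/2: C ≐ int,  E ≐ T.
Bind C := int; substituting into the one remaining equation that mentions C gives: pair(int, float) ≐ pair(E, int).
Bind E := T; substituting into the remaining equation gives: pair(int, float) ≐ pair(T, int).
Decompose pair/2: int ≐ T,  float ≐ int.
Bind T := int; no other remaining equation mentions T. Substituting into the earlier binding gives E := int.
Clash: constants float and int differ; no unifier exists.

FAIL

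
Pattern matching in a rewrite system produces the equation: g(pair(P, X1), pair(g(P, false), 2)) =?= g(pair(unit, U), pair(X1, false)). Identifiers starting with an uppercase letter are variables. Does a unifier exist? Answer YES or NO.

Decompose g/2: pair(P, X1) =?= pair(unit, U),  pair(g(P, false), 2) =?= pair(X1, false).
Decompose pair/2: P =?= unit,  X1 =?= U.
Bind P := unit; substituting into the one remaining equation that mentions P gives: pair(g(unit, false), 2) =?= pair(X1, false).
Bind X1 := U; substituting into the remaining equation gives: pair(g(unit, false), 2) =?= pair(U, false).
Decompose pair/2: g(unit, false) =?= U,  2 =?= false.
Bind U := g(unit, false); no other remaining equation mentions U. Substituting into the earlier binding gives X1 := g(unit, false).
Clash: constants 2 and false differ; no unifier exists.

NO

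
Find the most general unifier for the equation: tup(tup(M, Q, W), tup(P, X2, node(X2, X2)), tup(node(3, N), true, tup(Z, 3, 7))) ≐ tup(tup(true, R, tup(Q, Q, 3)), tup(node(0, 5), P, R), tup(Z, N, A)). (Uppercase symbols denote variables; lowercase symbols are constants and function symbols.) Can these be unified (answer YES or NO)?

Decompose tup/3: tup(M, Q, W) ≐ tup(true, R, tup(Q, Q, 3)),  tup(P, X2, node(X2, X2)) ≐ tup(node(0, 5), P, R),  tup(node(3, N), true, tup(Z, 3, 7)) ≐ tup(Z, N, A).
Decompose tup/3: M ≐ true,  Q ≐ R,  W ≐ tup(Q, Q, 3).
Bind M := true; no other remaining equation mentions M.
Bind Q := R; substituting into the one remaining equation that mentions Q gives: W ≐ tup(R, R, 3).
Bind W := tup(R, R, 3); no other remaining equation mentions W.
Decompose tup/3: P ≐ node(0, 5),  X2 ≐ P,  node(X2, X2) ≐ R.
Bind P := node(0, 5); substituting into the one remaining equation that mentions P gives: X2 ≐ node(0, 5).
Bind X2 := node(0, 5); substituting into the one remaining equation that mentions X2 gives: node(node(0, 5), node(0, 5)) ≐ R.
Bind R := node(node(0, 5), node(0, 5)); no other remaining equation mentions R. Substituting into the earlier bindings gives Q := node(node(0, 5), node(0, 5)), W := tup(node(node(0, 5), node(0, 5)), node(node(0, 5), node(0, 5)), 3).
Decompose tup/3: node(3, N) ≐ Z,  true ≐ N,  tup(Z, 3, 7) ≐ A.
Bind Z := node(3, N); substituting into the one remaining equation that mentions Z gives: tup(node(3, N), 3, 7) ≐ A.
Bind N := true; substituting into the remaining equation gives: tup(node(3, true), 3, 7) ≐ A. Substituting into the earlier binding gives Z := node(3, true).
Bind A := tup(node(3, true), 3, 7).
No equations remain and no clash or occurs-check failure arose, so a unifier exists.

YES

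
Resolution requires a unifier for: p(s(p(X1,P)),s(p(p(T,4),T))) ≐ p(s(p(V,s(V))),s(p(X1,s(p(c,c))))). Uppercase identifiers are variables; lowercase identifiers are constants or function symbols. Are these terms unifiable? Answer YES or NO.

YES

Decompose p/2: s(p(X1,P)) ≐ s(p(V,s(V))),  s(p(p(T,4),T)) ≐ s(p(X1,s(p(c,c)))).
Decompose s/1: p(X1,P) ≐ p(V,s(V)).
Decompose p/2: X1 ≐ V,  P ≐ s(V).
Bind X1 := V; substituting into the one remaining equation that mentions X1 gives: s(p(p(T,4),T)) ≐ s(p(V,s(p(c,c)))).
Bind P := s(V); no other remaining equation mentions P.
Decompose s/1: p(p(T,4),T) ≐ p(V,s(p(c,c))).
Decompose p/2: p(T,4) ≐ V,  T ≐ s(p(c,c)).
Bind V := p(T,4); no other remaining equation mentions V. Substituting into the earlier bindings gives X1 := p(T,4), P := s(p(T,4)).
Bind T := s(p(c,c)). Substituting into the earlier bindings gives X1 := p(s(p(c,c)),4), P := s(p(s(p(c,c)),4)), V := p(s(p(c,c)),4).
No equations remain and no clash or occurs-check failure arose, so a unifier exists.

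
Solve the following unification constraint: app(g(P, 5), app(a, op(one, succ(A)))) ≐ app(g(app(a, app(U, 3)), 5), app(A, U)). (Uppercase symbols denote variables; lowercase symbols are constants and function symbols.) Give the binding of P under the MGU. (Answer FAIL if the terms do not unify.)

Decompose app/2: g(P, 5) ≐ g(app(a, app(U, 3)), 5),  app(a, op(one, succ(A))) ≐ app(A, U).
Decompose g/2: P ≐ app(a, app(U, 3)),  5 ≐ 5.
Bind P := app(a, app(U, 3)); no other remaining equation mentions P.
Delete trivial equation 5 ≐ 5.
Decompose app/2: a ≐ A,  op(one, succ(A)) ≐ U.
Bind A := a; substituting into the remaining equation gives: op(one, succ(a)) ≐ U.
Bind U := op(one, succ(a)). Substituting into the earlier binding gives P := app(a, app(op(one, succ(a)), 3)).
MGU = { P ↦ app(a, app(op(one, succ(a)), 3)), A ↦ a, U ↦ op(one, succ(a)) }, so P ↦ app(a, app(op(one, succ(a)), 3)).

app(a, app(op(one, succ(a)), 3))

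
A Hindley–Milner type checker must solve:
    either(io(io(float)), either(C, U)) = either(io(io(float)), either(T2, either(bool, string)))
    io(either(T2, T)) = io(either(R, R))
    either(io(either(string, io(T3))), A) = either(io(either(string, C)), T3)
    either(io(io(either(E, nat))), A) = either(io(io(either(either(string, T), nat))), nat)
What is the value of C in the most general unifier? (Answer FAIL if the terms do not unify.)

Decompose either/2: io(io(float)) = io(io(float)),  either(C, U) = either(T2, either(bool, string)).
Delete trivial equation io(io(float)) = io(io(float)).
Decompose either/2: C = T2,  U = either(bool, string).
Bind C := T2; substituting into the one remaining equation that mentions C gives: either(io(either(string, io(T3))), A) = either(io(either(string, T2)), T3).
Bind U := either(bool, string); no other remaining equation mentions U.
Decompose io/1: either(T2, T) = either(R, R).
Decompose either/2: T2 = R,  T = R.
Bind T2 := R; substituting into the one remaining equation that mentions T2 gives: either(io(either(string, io(T3))), A) = either(io(either(string, R)), T3). Substituting into the earlier binding gives C := R.
Bind T := R; substituting into the one remaining equation that mentions T gives: either(io(io(either(E, nat))), A) = either(io(io(either(either(string, R), nat))), nat).
Decompose either/2: io(either(string, io(T3))) = io(either(string, R)),  A = T3.
Decompose io/1: either(string, io(T3)) = either(string, R).
Decompose either/2: string = string,  io(T3) = R.
Delete trivial equation string = string.
Bind R := io(T3); substituting into the one remaining equation that mentions R gives: either(io(io(either(E, nat))), A) = either(io(io(either(either(string, io(T3)), nat))), nat). Substituting into the earlier bindings gives C := io(T3), T2 := io(T3), T := io(T3).
Bind A := T3; substituting into the remaining equation gives: either(io(io(either(E, nat))), T3) = either(io(io(either(either(string, io(T3)), nat))), nat).
Decompose either/2: io(io(either(E, nat))) = io(io(either(either(string, io(T3)), nat))),  T3 = nat.
Decompose io/1: io(either(E, nat)) = io(either(either(string, io(T3)), nat)).
Decompose io/1: either(E, nat) = either(either(string, io(T3)), nat).
Decompose either/2: E = either(string, io(T3)),  nat = nat.
Bind E := either(string, io(T3)); no other remaining equation mentions E.
Delete trivial equation nat = nat.
Bind T3 := nat. Substituting into the earlier bindings gives C := io(nat), T2 := io(nat), T := io(nat), R := io(nat), A := nat, E := either(string, io(nat)).
MGU = { C := io(nat), U := either(bool, string), T2 := io(nat), T := io(nat), R := io(nat), A := nat, E := either(string, io(nat)), T3 := nat }, so C := io(nat).

io(nat)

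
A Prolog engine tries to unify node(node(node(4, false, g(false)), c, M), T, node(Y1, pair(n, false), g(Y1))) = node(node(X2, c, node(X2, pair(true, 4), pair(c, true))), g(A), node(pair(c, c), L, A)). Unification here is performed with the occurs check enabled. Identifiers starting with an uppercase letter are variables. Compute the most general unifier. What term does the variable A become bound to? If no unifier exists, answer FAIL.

g(pair(c, c))

Decompose node/3: node(node(4, false, g(false)), c, M) = node(X2, c, node(X2, pair(true, 4), pair(c, true))),  T = g(A),  node(Y1, pair(n, false), g(Y1)) = node(pair(c, c), L, A).
Decompose node/3: node(4, false, g(false)) = X2,  c = c,  M = node(X2, pair(true, 4), pair(c, true)).
Bind X2 := node(4, false, g(false)); substituting into the one remaining equation that mentions X2 gives: M = node(node(4, false, g(false)), pair(true, 4), pair(c, true)).
Delete trivial equation c = c.
Bind M := node(node(4, false, g(false)), pair(true, 4), pair(c, true)); no other remaining equation mentions M.
Bind T := g(A); no other remaining equation mentions T.
Decompose node/3: Y1 = pair(c, c),  pair(n, false) = L,  g(Y1) = A.
Bind Y1 := pair(c, c); substituting into the one remaining equation that mentions Y1 gives: g(pair(c, c)) = A.
Bind L := pair(n, false); no other remaining equation mentions L.
Bind A := g(pair(c, c)). Substituting into the earlier binding gives T := g(g(pair(c, c))).
MGU = { X2 -> node(4, false, g(false)), M -> node(node(4, false, g(false)), pair(true, 4), pair(c, true)), T -> g(g(pair(c, c))), Y1 -> pair(c, c), L -> pair(n, false), A -> g(pair(c, c)) }, so A -> g(pair(c, c)).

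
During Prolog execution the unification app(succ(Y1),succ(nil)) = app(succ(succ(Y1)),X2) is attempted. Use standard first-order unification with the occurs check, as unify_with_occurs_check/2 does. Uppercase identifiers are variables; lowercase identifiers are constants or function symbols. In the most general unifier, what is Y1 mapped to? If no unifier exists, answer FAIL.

Decompose app/2: succ(Y1) = succ(succ(Y1)),  succ(nil) = X2.
Decompose succ/1: Y1 = succ(Y1).
Occurs check fails: Y1 occurs in succ(Y1); the equation Y1 = succ(Y1) has no finite solution.

FAIL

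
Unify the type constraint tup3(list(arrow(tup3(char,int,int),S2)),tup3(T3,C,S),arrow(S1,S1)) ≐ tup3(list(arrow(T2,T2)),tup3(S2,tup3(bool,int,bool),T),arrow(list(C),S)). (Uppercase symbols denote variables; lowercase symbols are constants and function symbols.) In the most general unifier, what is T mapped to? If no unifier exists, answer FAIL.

Decompose tup3/3: list(arrow(tup3(char,int,int),S2)) ≐ list(arrow(T2,T2)),  tup3(T3,C,S) ≐ tup3(S2,tup3(bool,int,bool),T),  arrow(S1,S1) ≐ arrow(list(C),S).
Decompose list/1: arrow(tup3(char,int,int),S2) ≐ arrow(T2,T2).
Decompose arrow/2: tup3(char,int,int) ≐ T2,  S2 ≐ T2.
Bind T2 := tup3(char,int,int); substituting into the one remaining equation that mentions T2 gives: S2 ≐ tup3(char,int,int).
Bind S2 := tup3(char,int,int); substituting into the one remaining equation that mentions S2 gives: tup3(T3,C,S) ≐ tup3(tup3(char,int,int),tup3(bool,int,bool),T).
Decompose tup3/3: T3 ≐ tup3(char,int,int),  C ≐ tup3(bool,int,bool),  S ≐ T.
Bind T3 := tup3(char,int,int); no other remaining equation mentions T3.
Bind C := tup3(bool,int,bool); substituting into the one remaining equation that mentions C gives: arrow(S1,S1) ≐ arrow(list(tup3(bool,int,bool)),S).
Bind S := T; substituting into the remaining equation gives: arrow(S1,S1) ≐ arrow(list(tup3(bool,int,bool)),T).
Decompose arrow/2: S1 ≐ list(tup3(bool,int,bool)),  S1 ≐ T.
Bind S1 := list(tup3(bool,int,bool)); substituting into the remaining equation gives: list(tup3(bool,int,bool)) ≐ T.
Bind T := list(tup3(bool,int,bool)). Substituting into the earlier binding gives S := list(tup3(bool,int,bool)).
MGU = { T2 := tup3(char,int,int), S2 := tup3(char,int,int), T3 := tup3(char,int,int), C := tup3(bool,int,bool), S := list(tup3(bool,int,bool)), S1 := list(tup3(bool,int,bool)), T := list(tup3(bool,int,bool)) }, so T := list(tup3(bool,int,bool)).

list(tup3(bool,int,bool))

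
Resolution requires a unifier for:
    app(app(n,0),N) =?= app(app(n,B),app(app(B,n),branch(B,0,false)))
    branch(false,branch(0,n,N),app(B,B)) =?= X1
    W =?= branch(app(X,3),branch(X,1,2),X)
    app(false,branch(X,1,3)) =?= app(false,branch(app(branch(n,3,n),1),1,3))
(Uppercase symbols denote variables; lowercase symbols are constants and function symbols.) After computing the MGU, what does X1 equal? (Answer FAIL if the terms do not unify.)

branch(false,branch(0,n,app(app(0,n),branch(0,0,false))),app(0,0))

Decompose app/2: app(n,0) =?= app(n,B),  N =?= app(app(B,n),branch(B,0,false)).
Decompose app/2: n =?= n,  0 =?= B.
Delete trivial equation n =?= n.
Bind B := 0; substituting into the 2 remaining equations that mention B gives: N =?= app(app(0,n),branch(0,0,false)),  branch(false,branch(0,n,N),app(0,0)) =?= X1.
Bind N := app(app(0,n),branch(0,0,false)); substituting into the one remaining equation that mentions N gives: branch(false,branch(0,n,app(app(0,n),branch(0,0,false))),app(0,0)) =?= X1.
Bind X1 := branch(false,branch(0,n,app(app(0,n),branch(0,0,false))),app(0,0)); no other remaining equation mentions X1.
Bind W := branch(app(X,3),branch(X,1,2),X); no other remaining equation mentions W.
Decompose app/2: false =?= false,  branch(X,1,3) =?= branch(app(branch(n,3,n),1),1,3).
Delete trivial equation false =?= false.
Decompose branch/3: X =?= app(branch(n,3,n),1),  1 =?= 1,  3 =?= 3.
Bind X := app(branch(n,3,n),1); no other remaining equation mentions X. Substituting into the earlier binding gives W := branch(app(app(branch(n,3,n),1),3),branch(app(branch(n,3,n),1),1,2),app(branch(n,3,n),1)).
Delete trivial equation 1 =?= 1.
Delete trivial equation 3 =?= 3.
MGU = { B ↦ 0, N ↦ app(app(0,n),branch(0,0,false)), X1 ↦ branch(false,branch(0,n,app(app(0,n),branch(0,0,false))),app(0,0)), W ↦ branch(app(app(branch(n,3,n),1),3),branch(app(branch(n,3,n),1),1,2),app(branch(n,3,n),1)), X ↦ app(branch(n,3,n),1) }, so X1 ↦ branch(false,branch(0,n,app(app(0,n),branch(0,0,false))),app(0,0)).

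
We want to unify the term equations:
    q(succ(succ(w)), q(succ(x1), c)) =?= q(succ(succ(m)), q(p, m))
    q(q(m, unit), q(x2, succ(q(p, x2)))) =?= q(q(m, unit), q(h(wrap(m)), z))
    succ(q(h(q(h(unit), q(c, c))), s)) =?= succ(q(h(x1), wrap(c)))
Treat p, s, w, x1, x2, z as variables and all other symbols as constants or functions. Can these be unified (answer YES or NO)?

NO

Decompose q/2: succ(succ(w)) =?= succ(succ(m)),  q(succ(x1), c) =?= q(p, m).
Decompose succ/1: succ(w) =?= succ(m).
Decompose succ/1: w =?= m.
Bind w := m; no other remaining equation mentions w.
Decompose q/2: succ(x1) =?= p,  c =?= m.
Bind p := succ(x1); substituting into the one remaining equation that mentions p gives: q(q(m, unit), q(x2, succ(q(succ(x1), x2)))) =?= q(q(m, unit), q(h(wrap(m)), z)).
Clash: constants c and m differ; no unifier exists.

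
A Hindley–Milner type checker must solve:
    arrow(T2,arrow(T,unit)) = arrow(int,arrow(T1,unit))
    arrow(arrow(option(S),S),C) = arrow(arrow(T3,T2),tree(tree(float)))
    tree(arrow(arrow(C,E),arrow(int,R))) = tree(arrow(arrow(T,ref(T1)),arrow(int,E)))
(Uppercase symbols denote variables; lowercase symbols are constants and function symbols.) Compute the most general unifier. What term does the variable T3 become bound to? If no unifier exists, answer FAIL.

option(int)

Decompose arrow/2: T2 = int,  arrow(T,unit) = arrow(T1,unit).
Bind T2 := int; substituting into the one remaining equation that mentions T2 gives: arrow(arrow(option(S),S),C) = arrow(arrow(T3,int),tree(tree(float))).
Decompose arrow/2: T = T1,  unit = unit.
Bind T := T1; substituting into the one remaining equation that mentions T gives: tree(arrow(arrow(C,E),arrow(int,R))) = tree(arrow(arrow(T1,ref(T1)),arrow(int,E))).
Delete trivial equation unit = unit.
Decompose arrow/2: arrow(option(S),S) = arrow(T3,int),  C = tree(tree(float)).
Decompose arrow/2: option(S) = T3,  S = int.
Bind T3 := option(S); no other remaining equation mentions T3.
Bind S := int; no other remaining equation mentions S. Substituting into the earlier binding gives T3 := option(int).
Bind C := tree(tree(float)); substituting into the remaining equation gives: tree(arrow(arrow(tree(tree(float)),E),arrow(int,R))) = tree(arrow(arrow(T1,ref(T1)),arrow(int,E))).
Decompose tree/1: arrow(arrow(tree(tree(float)),E),arrow(int,R)) = arrow(arrow(T1,ref(T1)),arrow(int,E)).
Decompose arrow/2: arrow(tree(tree(float)),E) = arrow(T1,ref(T1)),  arrow(int,R) = arrow(int,E).
Decompose arrow/2: tree(tree(float)) = T1,  E = ref(T1).
Bind T1 := tree(tree(float)); substituting into the one remaining equation that mentions T1 gives: E = ref(tree(tree(float))). Substituting into the earlier binding gives T := tree(tree(float)).
Bind E := ref(tree(tree(float))); substituting into the remaining equation gives: arrow(int,R) = arrow(int,ref(tree(tree(float)))).
Decompose arrow/2: int = int,  R = ref(tree(tree(float))).
Delete trivial equation int = int.
Bind R := ref(tree(tree(float))).
MGU = { T2 := int, T := tree(tree(float)), T3 := option(int), S := int, C := tree(tree(float)), T1 := tree(tree(float)), E := ref(tree(tree(float))), R := ref(tree(tree(float))) }, so T3 := option(int).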